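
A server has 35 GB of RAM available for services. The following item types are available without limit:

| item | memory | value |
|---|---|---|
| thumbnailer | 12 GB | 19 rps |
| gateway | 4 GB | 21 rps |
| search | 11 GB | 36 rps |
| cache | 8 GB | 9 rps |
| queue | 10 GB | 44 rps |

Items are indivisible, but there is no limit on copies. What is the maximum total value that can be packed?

Best value-per-unit is gateway at 21/4; filling with it alone gives 8×21 = 168.
Optimal mix: 6×gateway + 1×queue → memory 34, value 170.

170 rps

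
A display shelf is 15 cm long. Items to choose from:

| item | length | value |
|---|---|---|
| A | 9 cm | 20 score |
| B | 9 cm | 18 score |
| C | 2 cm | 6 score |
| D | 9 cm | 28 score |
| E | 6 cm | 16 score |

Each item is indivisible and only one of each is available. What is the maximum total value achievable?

This is a 0/1 knapsack; check combinations near the capacity.
- D+E: length 9+6=15, value 28+16=44
- A+E: length 9+6=15, value 20+16=36
- C+D: length 2+9=11, value 6+28=34
- B+E: length 9+6=15, value 18+16=34
Best: 44 score.

44 score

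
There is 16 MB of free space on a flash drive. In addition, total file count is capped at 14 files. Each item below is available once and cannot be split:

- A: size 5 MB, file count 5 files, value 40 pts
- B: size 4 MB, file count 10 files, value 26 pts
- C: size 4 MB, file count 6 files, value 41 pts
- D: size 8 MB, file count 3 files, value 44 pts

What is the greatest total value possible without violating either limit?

Feasible sets respecting both limits:
- C+D: size 12, file count 9, value 85
- A+D: size 13, file count 8, value 84
- A+C: size 9, file count 11, value 81
- B+D: size 12, file count 13, value 70
Best: 85 pts.

85 pts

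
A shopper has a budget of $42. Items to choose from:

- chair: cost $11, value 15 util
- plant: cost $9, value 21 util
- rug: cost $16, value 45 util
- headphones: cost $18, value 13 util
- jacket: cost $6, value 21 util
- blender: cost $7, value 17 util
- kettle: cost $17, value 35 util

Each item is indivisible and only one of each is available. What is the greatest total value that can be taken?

104 util

Check high-value combinations within $42:
- plant+rug+jacket+blender: cost 9+16+6+7=38, value 21+45+21+17=104
- chair+plant+rug+jacket: cost 11+9+16+6=42, value 15+21+45+21=102
- rug+jacket+kettle: cost 16+6+17=39, value 45+21+35=101
Best: 104 util.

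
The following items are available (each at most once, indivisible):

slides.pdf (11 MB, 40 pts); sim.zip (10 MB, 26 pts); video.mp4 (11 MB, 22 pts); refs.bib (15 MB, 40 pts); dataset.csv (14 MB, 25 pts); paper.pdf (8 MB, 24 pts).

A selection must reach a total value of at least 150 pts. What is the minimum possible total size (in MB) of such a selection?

Subsets with value ≥ 150, sorted by total size:
- slides.pdf+sim.zip+video.mp4+refs.bib+paper.pdf: size 55, value 152
- slides.pdf+sim.zip+refs.bib+dataset.csv+paper.pdf: size 58, value 155
Minimum size: 55 MB.

55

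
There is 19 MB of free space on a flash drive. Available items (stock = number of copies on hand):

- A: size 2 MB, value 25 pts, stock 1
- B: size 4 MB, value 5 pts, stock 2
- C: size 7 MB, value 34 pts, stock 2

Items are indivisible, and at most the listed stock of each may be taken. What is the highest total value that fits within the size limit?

93 pts

Best selections within size 19 and stock limits:
- 1×A + 2×C: size 16, value 93
- 1×B + 2×C: size 18, value 73
- 1×A + 2×B + 1×C: size 17, value 69
Best: 93 pts.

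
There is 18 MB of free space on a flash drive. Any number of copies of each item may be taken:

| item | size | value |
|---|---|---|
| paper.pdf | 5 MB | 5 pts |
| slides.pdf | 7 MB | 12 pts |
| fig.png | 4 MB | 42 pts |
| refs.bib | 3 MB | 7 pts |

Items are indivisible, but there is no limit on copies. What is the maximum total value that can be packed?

Best value-per-unit is fig.png at 42/4, and filling with it alone uses size 4×4=16. No mix of the others beats 4×42 = 168.

168 pts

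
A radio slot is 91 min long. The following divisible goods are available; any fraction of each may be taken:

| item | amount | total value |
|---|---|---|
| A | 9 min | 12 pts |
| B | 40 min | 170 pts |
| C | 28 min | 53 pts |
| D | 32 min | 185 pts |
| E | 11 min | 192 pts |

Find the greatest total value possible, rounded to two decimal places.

562.14

Take in order of value per unit:
- E (192/11 per unit): all 11 → value 192, running total 192.00
- D (185/32 per unit): all 32 → value 185, running total 377.00
- B (170/40 per unit): all 40 → value 170, running total 547.00
- C (53/28 per unit): 8 of 28 → value 8×53/28 = 15.1429, running total 562.14
Total 562.14.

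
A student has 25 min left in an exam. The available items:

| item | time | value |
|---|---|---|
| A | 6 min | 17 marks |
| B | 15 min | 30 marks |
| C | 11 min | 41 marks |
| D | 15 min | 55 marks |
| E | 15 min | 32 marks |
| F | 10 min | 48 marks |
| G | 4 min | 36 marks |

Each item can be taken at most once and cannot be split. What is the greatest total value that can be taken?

Check high-value combinations within 25 min:
- C+F+G: time 11+10+4=25, value 41+48+36=125
- A+D+G: time 6+15+4=25, value 17+55+36=108
- D+F: time 15+10=25, value 55+48=103
Best: 125 marks.

125 marks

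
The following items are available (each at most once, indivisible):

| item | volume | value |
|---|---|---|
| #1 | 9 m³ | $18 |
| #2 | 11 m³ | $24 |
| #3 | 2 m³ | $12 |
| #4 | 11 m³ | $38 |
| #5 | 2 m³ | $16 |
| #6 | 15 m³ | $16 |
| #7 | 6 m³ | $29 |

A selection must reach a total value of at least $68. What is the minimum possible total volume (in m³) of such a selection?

Subsets with value ≥ 68, sorted by total volume:
- #4+#5+#7: volume 19, value 83
- #3+#4+#7: volume 19, value 79
- #1+#3+#5+#7: volume 19, value 75
- #2+#5+#7: volume 19, value 69
Minimum volume: 19 m³.

19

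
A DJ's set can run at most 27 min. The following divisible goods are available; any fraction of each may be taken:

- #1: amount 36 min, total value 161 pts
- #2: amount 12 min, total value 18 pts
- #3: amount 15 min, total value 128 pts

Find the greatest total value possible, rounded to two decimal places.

181.67

Take in order of value per unit:
- #3 (128/15 per unit): all 15 → value 128, running total 128.00
- #1 (161/36 per unit): 12 of 36 → value 12×161/36 = 53.6667, running total 181.67
Total 181.67.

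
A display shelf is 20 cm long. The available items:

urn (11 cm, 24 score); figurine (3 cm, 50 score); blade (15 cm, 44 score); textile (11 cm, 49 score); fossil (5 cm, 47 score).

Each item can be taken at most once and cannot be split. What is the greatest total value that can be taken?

146 score

Check high-value combinations within 20 cm:
- figurine+textile+fossil: length 3+11+5=19, value 50+49+47=146
- urn+figurine+fossil: length 11+3+5=19, value 24+50+47=121
- figurine+textile: length 3+11=14, value 50+49=99
- figurine+fossil: length 3+5=8, value 50+47=97
- textile+fossil: length 11+5=16, value 49+47=96
Best: 146 score.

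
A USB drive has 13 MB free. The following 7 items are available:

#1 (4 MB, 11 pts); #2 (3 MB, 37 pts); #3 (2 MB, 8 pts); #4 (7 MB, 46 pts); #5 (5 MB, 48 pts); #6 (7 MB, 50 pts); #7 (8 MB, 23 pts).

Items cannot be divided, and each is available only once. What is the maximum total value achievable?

This is a 0/1 knapsack; check combinations near the capacity.
- #5+#6: size 5+7=12, value 48+50=98
- #1+#2+#5: size 4+3+5=12, value 11+37+48=96
- #2+#3+#6: size 3+2+7=12, value 37+8+50=95
Best: 98 pts.

98 pts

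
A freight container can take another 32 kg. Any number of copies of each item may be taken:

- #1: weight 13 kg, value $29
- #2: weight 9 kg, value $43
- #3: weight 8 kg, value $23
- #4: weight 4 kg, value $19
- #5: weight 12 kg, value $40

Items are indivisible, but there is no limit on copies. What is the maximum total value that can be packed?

$152

Best value-per-unit is #2 at 43/9; filling with it alone gives 3×43 = 129.
Optimal mix: 8×#4 → weight 32, value 152.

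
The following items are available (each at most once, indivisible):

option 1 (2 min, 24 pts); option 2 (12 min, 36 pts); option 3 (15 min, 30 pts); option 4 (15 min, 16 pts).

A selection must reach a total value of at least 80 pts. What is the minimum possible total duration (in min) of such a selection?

29

Subsets with value ≥ 80, sorted by total duration:
- option 1+option 2+option 3: duration 29, value 90
- option 2+option 3+option 4: duration 42, value 82
- option 1+option 2+option 3+option 4: duration 44, value 106
Minimum duration: 29 min.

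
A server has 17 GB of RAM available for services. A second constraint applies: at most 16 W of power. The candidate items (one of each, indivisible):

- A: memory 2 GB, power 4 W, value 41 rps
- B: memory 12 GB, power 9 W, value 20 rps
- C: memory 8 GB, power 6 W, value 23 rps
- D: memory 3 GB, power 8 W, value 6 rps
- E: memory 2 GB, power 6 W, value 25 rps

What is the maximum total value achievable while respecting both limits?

89 rps

Feasible sets respecting both limits:
- A+C+E: memory 12, power 16, value 89
- A+E: memory 4, power 10, value 66
- A+C: memory 10, power 10, value 64
- A+B: memory 14, power 13, value 61
Best: 89 rps.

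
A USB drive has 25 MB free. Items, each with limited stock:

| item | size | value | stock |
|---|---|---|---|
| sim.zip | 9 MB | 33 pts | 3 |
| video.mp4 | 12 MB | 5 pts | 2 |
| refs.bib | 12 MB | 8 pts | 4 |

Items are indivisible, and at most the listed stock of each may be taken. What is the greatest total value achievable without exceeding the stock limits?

Top feasible selections:
- 2×sim.zip: size 18, value 66
- 1×sim.zip + 1×refs.bib: size 21, value 41
Best: 66 pts.

66 pts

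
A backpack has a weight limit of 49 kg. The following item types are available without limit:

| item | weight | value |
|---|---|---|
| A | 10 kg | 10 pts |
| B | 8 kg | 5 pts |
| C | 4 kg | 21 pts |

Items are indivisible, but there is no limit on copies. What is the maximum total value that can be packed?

Best value-per-unit is C at 21/4, and filling with it alone uses weight 12×4=48. No mix of the others beats 12×21 = 252.

252 pts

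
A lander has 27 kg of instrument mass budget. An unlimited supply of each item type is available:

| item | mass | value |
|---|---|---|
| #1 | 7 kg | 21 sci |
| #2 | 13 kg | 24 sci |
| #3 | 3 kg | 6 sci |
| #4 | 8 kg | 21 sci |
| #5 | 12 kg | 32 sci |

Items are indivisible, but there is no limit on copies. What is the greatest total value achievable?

75 sci

Best value-per-unit is #1 at 21/7; filling with it alone gives 3×21 = 63.
Optimal mix: 3×#1 + 2×#3 → mass 27, value 75.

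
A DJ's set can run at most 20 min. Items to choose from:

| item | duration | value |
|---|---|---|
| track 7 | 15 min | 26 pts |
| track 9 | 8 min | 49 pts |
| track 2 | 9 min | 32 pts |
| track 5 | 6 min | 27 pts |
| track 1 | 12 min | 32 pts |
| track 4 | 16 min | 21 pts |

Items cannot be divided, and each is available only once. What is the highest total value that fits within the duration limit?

81 pts

Check high-value combinations within 20 min:
- track 9+track 2: duration 8+9=17, value 49+32=81
- track 9+track 1: duration 8+12=20, value 49+32=81
- track 9+track 5: duration 8+6=14, value 49+27=76
Best: 81 pts.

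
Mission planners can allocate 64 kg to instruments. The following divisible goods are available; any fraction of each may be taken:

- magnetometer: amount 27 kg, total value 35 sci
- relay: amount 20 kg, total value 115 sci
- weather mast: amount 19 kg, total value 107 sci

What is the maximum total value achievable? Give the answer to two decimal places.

Take in order of value per unit:
- relay (115/20 per unit): all 20 → value 115, running total 115.00
- weather mast (107/19 per unit): all 19 → value 107, running total 222.00
- magnetometer (35/27 per unit): 25 of 27 → value 25×35/27 = 32.4074, running total 254.41
Total 254.41.

254.41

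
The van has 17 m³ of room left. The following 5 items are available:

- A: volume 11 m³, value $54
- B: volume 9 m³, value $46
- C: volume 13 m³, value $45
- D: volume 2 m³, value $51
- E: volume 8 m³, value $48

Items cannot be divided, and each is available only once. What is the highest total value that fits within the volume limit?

$105

Check high-value combinations within 17 m³:
- A+D: volume 11+2=13, value 54+51=105
- D+E: volume 2+8=10, value 51+48=99
- B+D: volume 9+2=11, value 46+51=97
- C+D: volume 13+2=15, value 45+51=96
- B+E: volume 9+8=17, value 46+48=94
Best: $105.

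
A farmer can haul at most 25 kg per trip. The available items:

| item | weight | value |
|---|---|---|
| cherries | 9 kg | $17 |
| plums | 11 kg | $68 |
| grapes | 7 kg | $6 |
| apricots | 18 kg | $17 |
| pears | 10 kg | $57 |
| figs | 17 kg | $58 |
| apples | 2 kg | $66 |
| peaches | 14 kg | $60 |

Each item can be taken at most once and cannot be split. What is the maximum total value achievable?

This is a 0/1 knapsack; check combinations near the capacity.
- plums+pears+apples: weight 11+10+2=23, value 68+57+66=191
- cherries+plums+apples: weight 9+11+2=22, value 17+68+66=151
- cherries+apples+peaches: weight 9+2+14=25, value 17+66+60=143
- plums+grapes+apples: weight 11+7+2=20, value 68+6+66=140
Best: $191.

$191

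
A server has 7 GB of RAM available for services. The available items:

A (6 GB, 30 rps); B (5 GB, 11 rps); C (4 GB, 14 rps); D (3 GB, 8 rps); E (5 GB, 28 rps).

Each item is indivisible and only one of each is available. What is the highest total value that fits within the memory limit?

30 rps

Check high-value combinations within 7 GB:
- A: memory 6, value 30
- E: memory 5, value 28
- C+D: memory 4+3=7, value 14+8=22
- C: memory 4, value 14
Best: 30 rps.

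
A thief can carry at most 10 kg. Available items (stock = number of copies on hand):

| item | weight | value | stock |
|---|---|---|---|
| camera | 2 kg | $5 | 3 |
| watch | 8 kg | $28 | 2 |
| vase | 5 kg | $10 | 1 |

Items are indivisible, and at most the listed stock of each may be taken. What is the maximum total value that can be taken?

$33

Top feasible selections:
- 1×camera + 1×watch: weight 10, value 33
- 1×watch: weight 8, value 28
- 2×camera + 1×vase: weight 9, value 20
Best: $33.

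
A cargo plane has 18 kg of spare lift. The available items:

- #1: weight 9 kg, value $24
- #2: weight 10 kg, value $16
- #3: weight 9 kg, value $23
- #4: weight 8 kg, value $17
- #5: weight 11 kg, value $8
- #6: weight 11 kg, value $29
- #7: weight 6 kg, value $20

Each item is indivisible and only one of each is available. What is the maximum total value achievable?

$49

Check high-value combinations within 18 kg:
- #6+#7: weight 11+6=17, value 29+20=49
- #1+#3: weight 9+9=18, value 24+23=47
- #1+#7: weight 9+6=15, value 24+20=44
- #3+#7: weight 9+6=15, value 23+20=43
- #1+#4: weight 9+8=17, value 24+17=41
Best: $49.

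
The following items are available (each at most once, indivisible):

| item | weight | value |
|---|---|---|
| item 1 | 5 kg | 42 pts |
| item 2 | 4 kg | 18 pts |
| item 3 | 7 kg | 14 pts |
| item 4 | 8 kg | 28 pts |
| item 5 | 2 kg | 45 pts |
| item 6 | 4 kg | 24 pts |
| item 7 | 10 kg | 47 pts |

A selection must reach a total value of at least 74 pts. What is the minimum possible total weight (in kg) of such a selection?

7

Subsets with value ≥ 74, sorted by total weight:
- item 1+item 5: weight 7, value 87
- item 2+item 5+item 6: weight 10, value 87
- item 1+item 5+item 6: weight 11, value 111
Minimum weight: 7 kg.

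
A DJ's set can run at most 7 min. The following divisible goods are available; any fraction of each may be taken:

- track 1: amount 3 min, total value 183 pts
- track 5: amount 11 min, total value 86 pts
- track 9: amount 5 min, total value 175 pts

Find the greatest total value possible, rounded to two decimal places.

Take in order of value per unit:
- track 1 (183/3 per unit): all 3 → value 183, running total 183.00
- track 9 (175/5 per unit): 4 of 5 → value 4×175/5 = 140.0000, running total 323.00
Total 323.00.

323.00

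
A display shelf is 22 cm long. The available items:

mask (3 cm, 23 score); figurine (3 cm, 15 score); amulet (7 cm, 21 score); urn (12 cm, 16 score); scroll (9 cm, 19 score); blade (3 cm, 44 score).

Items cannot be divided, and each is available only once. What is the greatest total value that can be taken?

107 score

This is a 0/1 knapsack; check combinations near the capacity.
- mask+amulet+scroll+blade: length 3+7+9+3=22, value 23+21+19+44=107
- mask+figurine+amulet+blade: length 3+3+7+3=16, value 23+15+21+44=103
- mask+figurine+scroll+blade: length 3+3+9+3=18, value 23+15+19+44=101
- figurine+amulet+scroll+blade: length 3+7+9+3=22, value 15+21+19+44=99
Best: 107 score.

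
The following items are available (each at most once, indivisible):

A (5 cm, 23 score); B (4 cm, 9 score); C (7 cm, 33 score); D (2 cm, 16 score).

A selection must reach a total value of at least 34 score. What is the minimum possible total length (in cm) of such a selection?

Subsets with value ≥ 34, sorted by total length:
- A+D: length 7, value 39
- C+D: length 9, value 49
- A+B+D: length 11, value 48
- B+C: length 11, value 42
Minimum length: 7 cm.

7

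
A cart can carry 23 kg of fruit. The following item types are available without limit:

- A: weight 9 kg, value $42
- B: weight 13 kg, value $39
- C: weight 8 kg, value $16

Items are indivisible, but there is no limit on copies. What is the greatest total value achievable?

Best value-per-unit is A at 42/9, and filling with it alone uses weight 2×9=18. No mix of the others beats 2×42 = 84.

$84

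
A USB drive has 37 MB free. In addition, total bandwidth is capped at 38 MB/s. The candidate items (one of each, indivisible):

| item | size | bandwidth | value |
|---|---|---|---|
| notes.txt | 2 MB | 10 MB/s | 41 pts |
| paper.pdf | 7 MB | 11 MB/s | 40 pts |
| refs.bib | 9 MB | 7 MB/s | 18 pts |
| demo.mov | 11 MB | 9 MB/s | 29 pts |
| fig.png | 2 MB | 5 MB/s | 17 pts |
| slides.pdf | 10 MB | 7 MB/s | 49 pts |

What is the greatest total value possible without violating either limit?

159 pts

Feasible sets respecting both limits:
- notes.txt+paper.pdf+demo.mov+slides.pdf: size 30, bandwidth 37, value 159
- notes.txt+refs.bib+demo.mov+fig.png+slides.pdf: size 34, bandwidth 38, value 154
- notes.txt+paper.pdf+refs.bib+slides.pdf: size 28, bandwidth 35, value 148
- notes.txt+paper.pdf+fig.png+slides.pdf: size 21, bandwidth 33, value 147
Best: 159 pts.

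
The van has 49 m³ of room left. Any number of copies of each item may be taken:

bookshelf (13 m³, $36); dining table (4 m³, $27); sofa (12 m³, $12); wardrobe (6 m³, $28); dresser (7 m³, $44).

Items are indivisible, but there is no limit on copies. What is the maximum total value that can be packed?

$324

Best value-per-unit is dining table at 27/4, and filling with it alone uses volume 12×4=48. No mix of the others beats 12×27 = 324.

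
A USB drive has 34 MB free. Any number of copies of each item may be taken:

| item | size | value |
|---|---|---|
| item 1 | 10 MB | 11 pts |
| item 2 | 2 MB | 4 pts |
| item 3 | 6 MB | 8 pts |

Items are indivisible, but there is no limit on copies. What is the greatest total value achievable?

68 pts

Best value-per-unit is item 2 at 4/2, and filling with it alone uses size 17×2=34. No mix of the others beats 17×4 = 68.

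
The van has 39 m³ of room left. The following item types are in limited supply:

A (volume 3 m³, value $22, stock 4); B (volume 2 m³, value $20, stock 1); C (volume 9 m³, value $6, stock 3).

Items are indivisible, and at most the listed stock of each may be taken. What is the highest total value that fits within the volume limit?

Best selections within volume 39 and stock limits:
- 4×A + 1×B + 2×C: volume 32, value 120
- 4×A + 1×B + 1×C: volume 23, value 114
- 4×A + 1×B: volume 14, value 108
- 4×A + 3×C: volume 39, value 106
Best: $120.

$120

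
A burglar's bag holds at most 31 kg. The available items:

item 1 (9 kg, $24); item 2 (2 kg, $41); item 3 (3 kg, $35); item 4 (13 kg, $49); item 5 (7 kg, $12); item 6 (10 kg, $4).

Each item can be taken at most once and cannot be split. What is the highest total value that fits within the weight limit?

$149

This is a 0/1 knapsack; check combinations near the capacity.
- item 1+item 2+item 3+item 4: weight 9+2+3+13=27, value 24+41+35+49=149
- item 2+item 3+item 4+item 5: weight 2+3+13+7=25, value 41+35+49+12=137
- item 2+item 3+item 4+item 6: weight 2+3+13+10=28, value 41+35+49+4=129
Best: $149.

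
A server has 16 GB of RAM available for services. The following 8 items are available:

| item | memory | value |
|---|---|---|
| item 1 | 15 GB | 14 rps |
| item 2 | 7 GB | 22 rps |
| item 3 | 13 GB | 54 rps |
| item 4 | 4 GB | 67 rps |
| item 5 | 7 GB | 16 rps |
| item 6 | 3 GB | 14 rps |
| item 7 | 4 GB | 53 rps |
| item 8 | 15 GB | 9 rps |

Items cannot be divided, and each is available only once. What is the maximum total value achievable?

Check high-value combinations within 16 GB:
- item 2+item 4+item 7: memory 7+4+4=15, value 22+67+53=142
- item 4+item 5+item 7: memory 4+7+4=15, value 67+16+53=136
- item 4+item 6+item 7: memory 4+3+4=11, value 67+14+53=134
- item 4+item 7: memory 4+4=8, value 67+53=120
- item 2+item 4+item 6: memory 7+4+3=14, value 22+67+14=103
Best: 142 rps.

142 rps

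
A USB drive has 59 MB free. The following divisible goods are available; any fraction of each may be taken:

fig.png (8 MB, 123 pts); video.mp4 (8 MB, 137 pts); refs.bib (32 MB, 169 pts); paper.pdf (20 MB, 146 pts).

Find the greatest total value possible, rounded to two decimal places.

527.47

Take in order of value per unit:
- video.mp4 (137/8 per unit): all 8 → value 137, running total 137.00
- fig.png (123/8 per unit): all 8 → value 123, running total 260.00
- paper.pdf (146/20 per unit): all 20 → value 146, running total 406.00
- refs.bib (169/32 per unit): 23 of 32 → value 23×169/32 = 121.4688, running total 527.47
Total 527.47.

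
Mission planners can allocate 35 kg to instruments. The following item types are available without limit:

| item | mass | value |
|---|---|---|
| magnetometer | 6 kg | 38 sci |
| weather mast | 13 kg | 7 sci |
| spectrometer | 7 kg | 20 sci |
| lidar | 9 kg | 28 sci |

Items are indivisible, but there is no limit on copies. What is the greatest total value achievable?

Best value-per-unit is magnetometer at 38/6, and filling with it alone uses mass 5×6=30. No mix of the others beats 5×38 = 190.

190 sci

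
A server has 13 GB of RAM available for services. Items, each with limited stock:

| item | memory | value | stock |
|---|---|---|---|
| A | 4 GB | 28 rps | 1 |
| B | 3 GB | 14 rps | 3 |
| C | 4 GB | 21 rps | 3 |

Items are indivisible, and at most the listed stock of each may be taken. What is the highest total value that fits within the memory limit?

70 rps

Best selections within memory 13 and stock limits:
- 1×A + 2×C: memory 12, value 70
- 1×A + 3×B: memory 13, value 70
Best: 70 rps.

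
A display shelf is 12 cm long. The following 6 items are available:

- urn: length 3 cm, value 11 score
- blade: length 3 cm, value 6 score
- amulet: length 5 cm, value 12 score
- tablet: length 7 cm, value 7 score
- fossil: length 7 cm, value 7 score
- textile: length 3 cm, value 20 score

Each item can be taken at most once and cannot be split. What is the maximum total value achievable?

43 score

Check high-value combinations within 12 cm:
- urn+amulet+textile: length 3+5+3=11, value 11+12+20=43
- blade+amulet+textile: length 3+5+3=11, value 6+12+20=38
- urn+blade+textile: length 3+3+3=9, value 11+6+20=37
- amulet+textile: length 5+3=8, value 12+20=32
Best: 43 score.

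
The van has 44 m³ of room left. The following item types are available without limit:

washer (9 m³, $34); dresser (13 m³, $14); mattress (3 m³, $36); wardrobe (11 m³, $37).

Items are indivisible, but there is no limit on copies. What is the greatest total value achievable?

Best value-per-unit is mattress at 36/3, and filling with it alone uses volume 14×3=42. No mix of the others beats 14×36 = 504.

$504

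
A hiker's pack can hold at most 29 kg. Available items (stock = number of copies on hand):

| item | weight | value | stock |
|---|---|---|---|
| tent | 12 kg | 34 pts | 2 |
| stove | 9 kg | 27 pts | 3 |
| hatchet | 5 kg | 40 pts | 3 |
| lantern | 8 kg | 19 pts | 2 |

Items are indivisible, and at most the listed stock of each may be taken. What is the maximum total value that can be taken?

154 pts

Top feasible selections:
- 1×tent + 3×hatchet: weight 27, value 154
- 1×stove + 3×hatchet: weight 24, value 147
- 3×hatchet + 1×lantern: weight 23, value 139
- 2×stove + 2×hatchet: weight 28, value 134
Best: 154 pts.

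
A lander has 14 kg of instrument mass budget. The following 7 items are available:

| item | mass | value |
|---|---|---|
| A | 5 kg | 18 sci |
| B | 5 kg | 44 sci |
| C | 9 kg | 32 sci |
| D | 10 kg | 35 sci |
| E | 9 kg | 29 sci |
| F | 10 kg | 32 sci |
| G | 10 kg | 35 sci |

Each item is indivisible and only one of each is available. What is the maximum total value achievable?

Check high-value combinations within 14 kg:
- B+C: mass 5+9=14, value 44+32=76
- B+E: mass 5+9=14, value 44+29=73
- A+B: mass 5+5=10, value 18+44=62
Best: 76 sci.

76 sci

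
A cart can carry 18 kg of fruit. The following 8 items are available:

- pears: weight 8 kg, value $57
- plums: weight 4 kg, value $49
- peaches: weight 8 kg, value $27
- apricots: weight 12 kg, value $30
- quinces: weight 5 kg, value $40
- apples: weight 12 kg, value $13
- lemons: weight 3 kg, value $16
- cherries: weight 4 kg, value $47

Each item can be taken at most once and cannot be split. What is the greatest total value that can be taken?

$153

Check high-value combinations within 18 kg:
- pears+plums+cherries: weight 8+4+4=16, value 57+49+47=153
- plums+quinces+lemons+cherries: weight 4+5+3+4=16, value 49+40+16+47=152
- pears+plums+quinces: weight 8+4+5=17, value 57+49+40=146
- pears+quinces+cherries: weight 8+5+4=17, value 57+40+47=144
Best: $153.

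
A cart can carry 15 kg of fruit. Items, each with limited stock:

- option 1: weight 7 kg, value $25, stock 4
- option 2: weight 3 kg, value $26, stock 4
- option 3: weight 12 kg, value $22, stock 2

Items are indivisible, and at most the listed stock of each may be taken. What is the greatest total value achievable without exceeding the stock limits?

Best selections within weight 15 and stock limits:
- 4×option 2: weight 12, value 104
- 3×option 2: weight 9, value 78
- 1×option 1 + 2×option 2: weight 13, value 77
- 2×option 2: weight 6, value 52
Best: $104.

$104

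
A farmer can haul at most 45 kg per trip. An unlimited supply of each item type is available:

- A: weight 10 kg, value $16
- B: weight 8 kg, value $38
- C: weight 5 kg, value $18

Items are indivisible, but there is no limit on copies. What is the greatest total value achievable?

Best value-per-unit is B at 38/8; filling with it alone gives 5×38 = 190.
Optimal mix: 5×B + 1×C → weight 45, value 208.

$208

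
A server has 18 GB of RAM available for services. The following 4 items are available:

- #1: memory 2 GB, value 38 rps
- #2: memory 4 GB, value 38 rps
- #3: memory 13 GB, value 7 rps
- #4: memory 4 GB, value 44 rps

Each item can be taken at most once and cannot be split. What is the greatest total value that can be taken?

120 rps

Check high-value combinations within 18 GB:
- #1+#2+#4: memory 2+4+4=10, value 38+38+44=120
- #1+#4: memory 2+4=6, value 38+44=82
- #2+#4: memory 4+4=8, value 38+44=82
Best: 120 rps.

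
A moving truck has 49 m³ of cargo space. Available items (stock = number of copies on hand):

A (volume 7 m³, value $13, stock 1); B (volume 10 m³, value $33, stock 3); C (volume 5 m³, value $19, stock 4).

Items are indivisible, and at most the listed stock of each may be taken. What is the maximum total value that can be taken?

Top feasible selections:
- 3×B + 3×C: volume 45, value 156
- 1×A + 2×B + 4×C: volume 47, value 155
- 1×A + 3×B + 2×C: volume 47, value 150
- 2×B + 4×C: volume 40, value 142
Best: $156.

$156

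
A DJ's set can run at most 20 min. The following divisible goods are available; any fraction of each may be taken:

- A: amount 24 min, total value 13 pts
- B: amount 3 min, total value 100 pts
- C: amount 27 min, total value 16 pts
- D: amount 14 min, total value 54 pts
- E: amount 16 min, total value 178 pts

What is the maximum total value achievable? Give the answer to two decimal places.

Take in order of value per unit:
- B (100/3 per unit): all 3 → value 100, running total 100.00
- E (178/16 per unit): all 16 → value 178, running total 278.00
- D (54/14 per unit): 1 of 14 → value 1×54/14 = 3.8571, running total 281.86
Total 281.86.

281.86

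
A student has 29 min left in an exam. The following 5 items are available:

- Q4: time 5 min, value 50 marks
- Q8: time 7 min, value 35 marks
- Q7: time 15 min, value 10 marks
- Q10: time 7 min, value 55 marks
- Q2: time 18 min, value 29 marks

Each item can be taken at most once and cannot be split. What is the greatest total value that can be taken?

Check high-value combinations within 29 min:
- Q4+Q8+Q10: time 5+7+7=19, value 50+35+55=140
- Q4+Q7+Q10: time 5+15+7=27, value 50+10+55=115
- Q4+Q10: time 5+7=12, value 50+55=105
- Q8+Q7+Q10: time 7+15+7=29, value 35+10+55=100
- Q4+Q8+Q7: time 5+7+15=27, value 50+35+10=95
Best: 140 marks.

140 marks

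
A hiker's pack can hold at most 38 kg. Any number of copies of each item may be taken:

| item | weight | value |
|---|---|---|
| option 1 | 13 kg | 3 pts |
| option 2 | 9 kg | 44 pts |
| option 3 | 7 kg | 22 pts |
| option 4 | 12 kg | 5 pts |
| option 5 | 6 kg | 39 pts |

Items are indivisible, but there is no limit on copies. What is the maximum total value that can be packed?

234 pts

Best value-per-unit is option 5 at 39/6, and filling with it alone uses weight 6×6=36. No mix of the others beats 6×39 = 234.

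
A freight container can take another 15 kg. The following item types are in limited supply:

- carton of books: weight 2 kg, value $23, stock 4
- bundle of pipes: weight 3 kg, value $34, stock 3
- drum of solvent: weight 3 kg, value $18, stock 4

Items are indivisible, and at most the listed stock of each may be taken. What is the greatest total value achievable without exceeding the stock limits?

$171

Best selections within weight 15 and stock limits:
- 3×carton of books + 3×bundle of pipes: weight 15, value 171
- 4×carton of books + 2×bundle of pipes: weight 14, value 160
- 3×carton of books + 2×bundle of pipes + 1×drum of solvent: weight 15, value 155
Best: $171.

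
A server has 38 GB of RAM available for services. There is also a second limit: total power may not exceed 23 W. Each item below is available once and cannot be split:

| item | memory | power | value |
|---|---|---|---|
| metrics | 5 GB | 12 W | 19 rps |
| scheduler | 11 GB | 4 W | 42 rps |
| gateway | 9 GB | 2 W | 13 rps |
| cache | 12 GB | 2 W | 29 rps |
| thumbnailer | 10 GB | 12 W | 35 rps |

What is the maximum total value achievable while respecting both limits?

Feasible sets respecting both limits:
- scheduler+cache+thumbnailer: memory 33, power 18, value 106
- metrics+scheduler+gateway+cache: memory 37, power 20, value 103
- metrics+scheduler+cache: memory 28, power 18, value 90
- scheduler+gateway+thumbnailer: memory 30, power 18, value 90
Best: 106 rps.

106 rps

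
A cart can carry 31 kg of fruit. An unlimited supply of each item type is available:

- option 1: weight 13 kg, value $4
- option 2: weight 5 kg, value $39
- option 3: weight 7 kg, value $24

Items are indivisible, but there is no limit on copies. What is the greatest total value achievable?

Best value-per-unit is option 2 at 39/5, and filling with it alone uses weight 6×5=30. No mix of the others beats 6×39 = 234.

$234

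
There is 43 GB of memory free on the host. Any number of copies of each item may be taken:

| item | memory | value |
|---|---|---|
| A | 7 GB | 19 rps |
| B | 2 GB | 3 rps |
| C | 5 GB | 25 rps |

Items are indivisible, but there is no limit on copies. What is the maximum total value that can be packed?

Best value-per-unit is C at 25/5; filling with it alone gives 8×25 = 200.
Optimal mix: 1×B + 8×C → memory 42, value 203.

203 rps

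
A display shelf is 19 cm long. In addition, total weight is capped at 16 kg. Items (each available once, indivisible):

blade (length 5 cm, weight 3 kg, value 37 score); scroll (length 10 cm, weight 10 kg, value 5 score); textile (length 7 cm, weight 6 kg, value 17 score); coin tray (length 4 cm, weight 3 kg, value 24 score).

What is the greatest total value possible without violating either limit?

Feasible sets respecting both limits:
- blade+textile+coin tray: length 16, weight 12, value 78
- blade+scroll+coin tray: length 19, weight 16, value 66
- blade+coin tray: length 9, weight 6, value 61
- blade+textile: length 12, weight 9, value 54
Best: 78 score.

78 score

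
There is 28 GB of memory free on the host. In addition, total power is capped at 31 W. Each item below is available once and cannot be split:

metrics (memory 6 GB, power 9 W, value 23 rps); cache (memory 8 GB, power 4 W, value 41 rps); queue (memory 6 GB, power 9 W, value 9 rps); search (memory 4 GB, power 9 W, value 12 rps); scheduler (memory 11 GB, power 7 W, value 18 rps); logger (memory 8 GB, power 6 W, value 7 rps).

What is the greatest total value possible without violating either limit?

Feasible sets respecting both limits:
- metrics+cache+queue+search: memory 24, power 31, value 85
- metrics+cache+search+logger: memory 26, power 28, value 83
- metrics+cache+scheduler: memory 25, power 20, value 82
- metrics+cache+queue+logger: memory 28, power 28, value 80
Best: 85 rps.

85 rps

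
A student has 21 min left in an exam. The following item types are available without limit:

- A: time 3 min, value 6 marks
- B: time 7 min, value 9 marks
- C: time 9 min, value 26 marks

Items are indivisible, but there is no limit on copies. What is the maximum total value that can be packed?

58 marks

Best value-per-unit is C at 26/9; filling with it alone gives 2×26 = 52.
Optimal mix: 1×A + 2×C → time 21, value 58.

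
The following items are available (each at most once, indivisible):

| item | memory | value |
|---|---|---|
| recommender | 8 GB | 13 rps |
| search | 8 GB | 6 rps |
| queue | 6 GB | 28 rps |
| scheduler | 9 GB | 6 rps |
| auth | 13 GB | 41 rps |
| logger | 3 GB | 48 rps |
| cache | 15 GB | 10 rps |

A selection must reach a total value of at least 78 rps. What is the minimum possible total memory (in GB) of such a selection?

Subsets with value ≥ 78, sorted by total memory:
- auth+logger: memory 16, value 89
- recommender+queue+logger: memory 17, value 89
- search+queue+logger: memory 17, value 82
Minimum memory: 16 GB.

16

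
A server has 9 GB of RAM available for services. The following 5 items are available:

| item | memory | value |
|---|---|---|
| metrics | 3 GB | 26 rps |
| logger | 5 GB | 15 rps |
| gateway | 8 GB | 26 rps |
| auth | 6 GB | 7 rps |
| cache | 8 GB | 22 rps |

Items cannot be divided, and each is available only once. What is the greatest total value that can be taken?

41 rps

Check high-value combinations within 9 GB:
- metrics+logger: memory 3+5=8, value 26+15=41
- metrics+auth: memory 3+6=9, value 26+7=33
- metrics: memory 3, value 26
- gateway: memory 8, value 26
- cache: memory 8, value 22
Best: 41 rps.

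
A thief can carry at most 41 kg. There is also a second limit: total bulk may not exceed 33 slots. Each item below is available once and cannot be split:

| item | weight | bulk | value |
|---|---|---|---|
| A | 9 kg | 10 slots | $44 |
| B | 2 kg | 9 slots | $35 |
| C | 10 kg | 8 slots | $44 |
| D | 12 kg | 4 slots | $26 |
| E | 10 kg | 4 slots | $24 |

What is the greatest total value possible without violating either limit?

$149

Feasible sets respecting both limits:
- A+B+C+D: weight 33, bulk 31, value 149
- A+B+C+E: weight 31, bulk 31, value 147
- A+C+D+E: weight 41, bulk 26, value 138
- A+B+D+E: weight 33, bulk 27, value 129
Best: $149.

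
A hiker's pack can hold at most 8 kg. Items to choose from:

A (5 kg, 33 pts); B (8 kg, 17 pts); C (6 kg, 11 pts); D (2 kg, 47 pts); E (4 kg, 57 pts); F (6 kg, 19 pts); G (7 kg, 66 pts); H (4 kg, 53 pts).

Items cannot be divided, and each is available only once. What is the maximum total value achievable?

110 pts

This is a 0/1 knapsack; check combinations near the capacity.
- E+H: weight 4+4=8, value 57+53=110
- D+E: weight 2+4=6, value 47+57=104
- D+H: weight 2+4=6, value 47+53=100
- A+D: weight 5+2=7, value 33+47=80
- G: weight 7, value 66
Best: 110 pts.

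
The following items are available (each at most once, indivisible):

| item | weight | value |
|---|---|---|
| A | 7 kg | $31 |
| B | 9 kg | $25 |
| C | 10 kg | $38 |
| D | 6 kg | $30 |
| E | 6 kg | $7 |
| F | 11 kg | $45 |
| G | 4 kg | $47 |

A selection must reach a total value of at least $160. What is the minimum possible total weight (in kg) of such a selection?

31

Subsets with value ≥ 160, sorted by total weight:
- C+D+F+G: weight 31, value 160
- A+C+F+G: weight 32, value 161
- A+D+E+F+G: weight 34, value 160
Minimum weight: 31 kg.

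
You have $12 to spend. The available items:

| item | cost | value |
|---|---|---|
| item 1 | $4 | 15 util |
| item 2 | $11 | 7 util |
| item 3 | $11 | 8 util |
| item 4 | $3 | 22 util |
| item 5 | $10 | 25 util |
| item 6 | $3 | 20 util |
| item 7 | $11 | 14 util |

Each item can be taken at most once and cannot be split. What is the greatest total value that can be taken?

57 util

Check high-value combinations within $12:
- item 1+item 4+item 6: cost 4+3+3=10, value 15+22+20=57
- item 4+item 6: cost 3+3=6, value 22+20=42
- item 1+item 4: cost 4+3=7, value 15+22=37
Best: 57 util.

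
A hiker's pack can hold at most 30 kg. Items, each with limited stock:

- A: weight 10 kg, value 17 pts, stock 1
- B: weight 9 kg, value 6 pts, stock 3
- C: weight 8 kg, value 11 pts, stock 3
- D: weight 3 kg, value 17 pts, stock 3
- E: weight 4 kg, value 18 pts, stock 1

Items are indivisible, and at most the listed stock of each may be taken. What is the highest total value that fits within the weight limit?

91 pts

Best selections within weight 30 and stock limits:
- 2×C + 3×D + 1×E: weight 29, value 91
- 1×A + 3×D + 1×E: weight 23, value 86
- 1×B + 1×C + 3×D + 1×E: weight 30, value 86
- 1×C + 3×D + 1×E: weight 21, value 80
Best: 91 pts.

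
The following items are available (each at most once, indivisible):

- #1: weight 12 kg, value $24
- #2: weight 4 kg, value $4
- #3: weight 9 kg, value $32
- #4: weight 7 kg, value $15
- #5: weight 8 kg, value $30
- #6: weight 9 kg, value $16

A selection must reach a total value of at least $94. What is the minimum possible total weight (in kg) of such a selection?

36

Subsets with value ≥ 94, sorted by total weight:
- #1+#3+#4+#5: weight 36, value 101
- #2+#3+#4+#5+#6: weight 37, value 97
- #1+#3+#5+#6: weight 38, value 102
Minimum weight: 36 kg.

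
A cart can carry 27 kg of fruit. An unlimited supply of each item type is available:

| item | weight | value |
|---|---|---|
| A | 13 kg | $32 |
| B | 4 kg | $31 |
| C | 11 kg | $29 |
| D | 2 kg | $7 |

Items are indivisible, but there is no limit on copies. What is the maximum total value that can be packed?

Best value-per-unit is B at 31/4; filling with it alone gives 6×31 = 186.
Optimal mix: 6×B + 1×D → weight 26, value 193.

$193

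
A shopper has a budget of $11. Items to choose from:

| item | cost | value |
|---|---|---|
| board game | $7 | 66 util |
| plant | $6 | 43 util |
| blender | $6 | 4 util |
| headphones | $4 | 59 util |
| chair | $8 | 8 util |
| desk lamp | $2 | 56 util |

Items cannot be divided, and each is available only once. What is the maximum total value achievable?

Check high-value combinations within $11:
- board game+headphones: cost 7+4=11, value 66+59=125
- board game+desk lamp: cost 7+2=9, value 66+56=122
- headphones+desk lamp: cost 4+2=6, value 59+56=115
- plant+headphones: cost 6+4=10, value 43+59=102
Best: 125 util.

125 util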